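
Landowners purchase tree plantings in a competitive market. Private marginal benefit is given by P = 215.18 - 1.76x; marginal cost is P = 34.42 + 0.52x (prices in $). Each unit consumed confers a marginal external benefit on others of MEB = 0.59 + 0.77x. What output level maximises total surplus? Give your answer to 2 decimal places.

Social marginal benefit = demand + MEB = 215.77 - 0.99x.
Set SMB = MC: 215.77 - 0.99x = 34.42 + 0.52x → x* = 120.0993.

x* = 120.10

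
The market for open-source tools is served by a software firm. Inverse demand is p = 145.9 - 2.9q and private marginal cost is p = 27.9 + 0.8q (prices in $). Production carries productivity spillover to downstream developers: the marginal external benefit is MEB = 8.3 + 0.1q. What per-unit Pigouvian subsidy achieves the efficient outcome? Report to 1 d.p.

subsidy = $11.8 per unit

Social marginal cost = private MC − MEB = 19.6 + 0.7q.
Set SMC = demand: 19.6 + 0.7q = 145.9 - 2.9q → q* = 35.0833.
The Pigouvian subsidy equals MEB at q*: 8.3 + 0.1×35.0833 = 11.8083.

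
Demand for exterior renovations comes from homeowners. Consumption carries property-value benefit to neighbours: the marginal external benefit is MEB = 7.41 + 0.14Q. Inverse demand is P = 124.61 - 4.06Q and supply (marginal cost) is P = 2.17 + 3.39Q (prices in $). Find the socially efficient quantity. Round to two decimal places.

Q* = 17.76

Social marginal benefit = demand + MEB = 132.02 - 3.92Q.
Set SMB = MC: 132.02 - 3.92Q = 2.17 + 3.39Q → Q* = 17.7633.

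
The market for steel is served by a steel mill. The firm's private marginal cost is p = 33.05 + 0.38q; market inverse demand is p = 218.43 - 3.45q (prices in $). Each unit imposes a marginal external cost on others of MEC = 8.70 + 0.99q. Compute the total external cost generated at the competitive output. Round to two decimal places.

$1580.77

Market equilibrium (private): 33.05 + 0.38q = 218.43 - 3.45q → q_m = 48.4021.
Total external cost = ∫₀^{q_m} (8.70 + 0.99q) dq = 8.70×48.4021 + ½×0.99×48.4021² = 1580.7661.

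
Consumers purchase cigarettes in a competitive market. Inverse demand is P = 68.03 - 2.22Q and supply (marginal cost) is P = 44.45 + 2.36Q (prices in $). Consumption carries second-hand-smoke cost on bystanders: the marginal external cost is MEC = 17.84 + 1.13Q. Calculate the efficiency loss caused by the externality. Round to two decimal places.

Market equilibrium (private): 44.45 + 2.36Q = 68.03 - 2.22Q → Q_m = 5.1485.
Social marginal benefit = demand − MEC = 50.19 - 3.35Q.
Set SMB = MC: 50.19 - 3.35Q = 44.45 + 2.36Q → Q* = 1.0053.
Height of the DWL triangle at Q_m is MC(Q_m) − SMB(Q_m) = MEC(Q_m) = 23.6578.
DWL = ½ × 4.1432 × 23.6578 = 49.0095.

DWL = $49.01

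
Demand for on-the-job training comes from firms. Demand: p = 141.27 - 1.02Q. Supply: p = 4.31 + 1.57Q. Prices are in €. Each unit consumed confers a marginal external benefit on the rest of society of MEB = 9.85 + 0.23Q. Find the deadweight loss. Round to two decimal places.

DWL = €102.66

Market equilibrium (private): 4.31 + 1.57Q = 141.27 - 1.02Q → Q_m = 52.8803.
Social marginal benefit = demand + MEB = 151.12 - 0.79Q.
Set SMB = MC: 151.12 - 0.79Q = 4.31 + 1.57Q → Q* = 62.2076.
The welfare-loss triangle has base |Q_m − Q*| and height MEB(Q_m) (the vertical gap between SMB and MC is zero at Q* and MEB at Q_m).
DWL = ½ × 9.3273 × 22.0125 = 102.6586.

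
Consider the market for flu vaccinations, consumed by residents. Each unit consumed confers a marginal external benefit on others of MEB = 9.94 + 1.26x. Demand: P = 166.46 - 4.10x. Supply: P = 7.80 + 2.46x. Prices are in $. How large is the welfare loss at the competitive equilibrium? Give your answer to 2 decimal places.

Market equilibrium (private): 7.80 + 2.46x = 166.46 - 4.10x → x_m = 24.1860.
Social marginal benefit = demand + MEB = 176.40 - 2.84x.
Set SMB = MC: 176.40 - 2.84x = 7.80 + 2.46x → x* = 31.8113.
The welfare-loss triangle has base |x_m − x*| and height MEB(x_m) (the vertical gap between SMB and MC is zero at x* and MEB at x_m).
DWL = ½ × 7.6253 × 40.4143 = 154.0856.

DWL = $154.09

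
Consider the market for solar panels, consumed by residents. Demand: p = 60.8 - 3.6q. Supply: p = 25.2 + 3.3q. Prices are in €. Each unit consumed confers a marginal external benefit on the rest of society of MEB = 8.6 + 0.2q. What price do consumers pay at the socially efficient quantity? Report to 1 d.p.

P = €37.1

Social marginal benefit = demand + MEB = 69.4 - 3.4q.
Set SMB = MC: 69.4 - 3.4q = 25.2 + 3.3q → q* = 6.5970.
Consumer price on the demand curve at q*: 60.8 − 3.6×6.5970 = 37.0508.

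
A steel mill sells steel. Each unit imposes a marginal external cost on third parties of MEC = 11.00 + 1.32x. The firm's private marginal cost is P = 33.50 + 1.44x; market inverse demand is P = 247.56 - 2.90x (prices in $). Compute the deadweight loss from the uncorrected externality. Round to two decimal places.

Market equilibrium (private): 33.50 + 1.44x = 247.56 - 2.90x → x_m = 49.3226.
Social marginal cost = private MC + MEC = 44.50 + 2.76x.
Set SMC = demand: 44.50 + 2.76x = 247.56 - 2.90x → x* = 35.8763.
The loss is the area between SMC and demand from x* to x_m; with linear curves that's a triangle of height MEC(x_m).
DWL = ½ × 13.4463 × 76.1058 = 511.6707.

DWL = $511.67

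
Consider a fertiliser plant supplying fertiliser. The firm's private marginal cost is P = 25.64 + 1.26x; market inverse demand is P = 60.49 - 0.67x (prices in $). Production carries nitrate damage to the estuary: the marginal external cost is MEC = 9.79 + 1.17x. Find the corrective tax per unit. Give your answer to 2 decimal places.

Social marginal cost = private MC + MEC = 35.43 + 2.43x.
Set SMC = demand: 35.43 + 2.43x = 60.49 - 0.67x → x* = 8.0839.
The Pigouvian tax equals MEC at x*: 9.79 + 1.17×8.0839 = 19.2482.

tax = $19.25 per unit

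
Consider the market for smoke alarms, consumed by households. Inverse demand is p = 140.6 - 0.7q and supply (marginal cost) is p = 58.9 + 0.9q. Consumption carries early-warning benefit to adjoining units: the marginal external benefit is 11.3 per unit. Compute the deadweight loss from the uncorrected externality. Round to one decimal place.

DWL = 39.9

Market equilibrium (private): 58.9 + 0.9q = 140.6 - 0.7q → q_m = 51.0625.
Social marginal benefit = demand + MEB = 151.9 - 0.7q.
Set SMB = MC: 151.9 - 0.7q = 58.9 + 0.9q → q* = 58.1250.
The welfare-loss triangle has base |q_m − q*| and height MEB(q_m) (the vertical gap between SMB and MC is zero at q* and MEB at q_m).
DWL = ½ × 7.0625 × 11.3000 = 39.9031.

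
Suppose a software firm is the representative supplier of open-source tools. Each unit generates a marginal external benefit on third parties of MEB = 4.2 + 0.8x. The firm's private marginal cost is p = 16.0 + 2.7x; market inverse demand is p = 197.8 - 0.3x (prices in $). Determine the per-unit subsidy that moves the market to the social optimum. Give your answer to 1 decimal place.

Social marginal cost = private MC − MEB = 11.8 + 1.9x.
Set SMC = demand: 11.8 + 1.9x = 197.8 - 0.3x → x* = 84.5455.
The Pigouvian subsidy equals MEB at x*: 4.2 + 0.8×84.5455 = 71.8364.

subsidy = $71.8 per unit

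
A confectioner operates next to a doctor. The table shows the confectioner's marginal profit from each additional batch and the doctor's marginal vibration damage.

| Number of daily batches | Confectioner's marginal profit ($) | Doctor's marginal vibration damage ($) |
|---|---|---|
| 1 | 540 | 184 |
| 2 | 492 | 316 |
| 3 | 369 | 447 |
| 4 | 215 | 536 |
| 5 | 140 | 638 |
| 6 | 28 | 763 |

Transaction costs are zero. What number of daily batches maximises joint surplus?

Bargaining reaches the level where marginal profit last exceeds marginal vibration damage.
That holds through level 2 (492 ≥ 316) but not at 3 (369 < 447).

2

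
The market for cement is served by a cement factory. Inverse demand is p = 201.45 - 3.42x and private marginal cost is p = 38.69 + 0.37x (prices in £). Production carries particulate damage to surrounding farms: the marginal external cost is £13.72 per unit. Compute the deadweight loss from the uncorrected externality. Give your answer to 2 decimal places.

DWL = £24.83

Market equilibrium (private): 38.69 + 0.37x = 201.45 - 3.42x → x_m = 42.9446.
Social marginal cost = private MC + MEC = 52.41 + 0.37x.
Set SMC = demand: 52.41 + 0.37x = 201.45 - 3.42x → x* = 39.3245.
Between x* and x_m the wedge SMC − demand runs linearly from 0 to MEC(x_m), so the loss is a triangle.
DWL = ½ × 3.6201 × 13.7200 = 24.8339.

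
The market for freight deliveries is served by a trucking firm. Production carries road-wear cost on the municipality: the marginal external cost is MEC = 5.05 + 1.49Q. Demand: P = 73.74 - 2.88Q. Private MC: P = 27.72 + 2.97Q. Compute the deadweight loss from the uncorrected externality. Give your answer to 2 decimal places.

Market equilibrium (private): 27.72 + 2.97Q = 73.74 - 2.88Q → Q_m = 7.8667.
Social marginal cost = private MC + MEC = 32.77 + 4.46Q.
Set SMC = demand: 32.77 + 4.46Q = 73.74 - 2.88Q → Q* = 5.5817.
The welfare-loss triangle has base |Q_m − Q*| and height MEC(Q_m) (the vertical gap between SMC and demand is zero at Q* and MEC at Q_m).
DWL = ½ × 2.2850 × 16.7713 = 19.1612.

DWL = 19.16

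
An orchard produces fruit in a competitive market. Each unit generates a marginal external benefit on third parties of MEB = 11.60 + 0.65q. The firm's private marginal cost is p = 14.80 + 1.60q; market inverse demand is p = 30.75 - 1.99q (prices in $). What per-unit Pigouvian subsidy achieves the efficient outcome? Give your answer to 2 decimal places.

Social marginal cost = private MC − MEB = 3.20 + 0.95q.
Set SMC = demand: 3.20 + 0.95q = 30.75 - 1.99q → q* = 9.3707.
The Pigouvian subsidy equals MEB at q*: 11.60 + 0.65×9.3707 = 17.6910.

subsidy = $17.69 per unit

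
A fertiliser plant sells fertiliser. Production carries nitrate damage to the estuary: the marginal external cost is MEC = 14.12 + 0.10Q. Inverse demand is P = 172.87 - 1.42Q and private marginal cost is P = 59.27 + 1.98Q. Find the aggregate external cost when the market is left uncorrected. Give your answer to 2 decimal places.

527.59

Market equilibrium (private): 59.27 + 1.98Q = 172.87 - 1.42Q → Q_m = 33.4118.
Total external cost = ∫₀^{Q_m} (14.12 + 0.10Q) dQ = 14.12×33.4118 + ½×0.10×33.4118² = 527.5920.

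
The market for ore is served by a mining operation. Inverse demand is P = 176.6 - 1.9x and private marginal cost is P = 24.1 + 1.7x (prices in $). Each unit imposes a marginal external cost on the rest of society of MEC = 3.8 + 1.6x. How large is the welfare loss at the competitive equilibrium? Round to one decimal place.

Market equilibrium (private): 24.1 + 1.7x = 176.6 - 1.9x → x_m = 42.3611.
Social marginal cost = private MC + MEC = 27.9 + 3.3x.
Set SMC = demand: 27.9 + 3.3x = 176.6 - 1.9x → x* = 28.5962.
Between x* and x_m the wedge SMC − demand runs linearly from 0 to MEC(x_m), so the loss is a triangle.
DWL = ½ × 13.7649 × 71.5778 = 492.6306.

DWL = $492.6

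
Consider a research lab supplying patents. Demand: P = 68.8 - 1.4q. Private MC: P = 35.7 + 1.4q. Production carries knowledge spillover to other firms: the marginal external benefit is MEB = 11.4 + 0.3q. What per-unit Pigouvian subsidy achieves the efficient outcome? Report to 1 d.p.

Social marginal cost = private MC − MEB = 24.3 + 1.1q.
Set SMC = demand: 24.3 + 1.1q = 68.8 - 1.4q → q* = 17.8000.
The Pigouvian subsidy equals MEB at q*: 11.4 + 0.3×17.8000 = 16.7400.

subsidy = 16.7 per unit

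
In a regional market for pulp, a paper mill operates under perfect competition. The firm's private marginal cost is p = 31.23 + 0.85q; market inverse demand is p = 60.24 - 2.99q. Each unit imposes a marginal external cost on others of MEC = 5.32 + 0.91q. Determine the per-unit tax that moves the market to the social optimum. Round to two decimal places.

Social marginal cost = private MC + MEC = 36.55 + 1.76q.
Set SMC = demand: 36.55 + 1.76q = 60.24 - 2.99q → q* = 4.9874.
The Pigouvian tax equals MEC at q*: 5.32 + 0.91×4.9874 = 9.8585.

tax = 9.86 per unit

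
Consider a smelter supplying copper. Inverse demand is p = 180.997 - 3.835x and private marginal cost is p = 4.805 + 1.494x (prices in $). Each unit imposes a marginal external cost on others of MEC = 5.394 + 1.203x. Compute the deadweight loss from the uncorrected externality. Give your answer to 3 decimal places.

DWL = $156.170

Market equilibrium (private): 4.805 + 1.494x = 180.997 - 3.835x → x_m = 33.0629.
Social marginal cost = private MC + MEC = 10.199 + 2.697x.
Set SMC = demand: 10.199 + 2.697x = 180.997 - 3.835x → x* = 26.1479.
Height of the DWL triangle at x_m is SMC(x_m) − demand(x_m) = MEC(x_m) = 45.1686.
DWL = ½ × 6.9150 × 45.1686 = 156.1704.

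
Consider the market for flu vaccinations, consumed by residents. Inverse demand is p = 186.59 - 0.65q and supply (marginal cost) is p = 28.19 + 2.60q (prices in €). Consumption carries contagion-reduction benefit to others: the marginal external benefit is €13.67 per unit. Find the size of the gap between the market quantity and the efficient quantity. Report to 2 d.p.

Market equilibrium (private): 28.19 + 2.60q = 186.59 - 0.65q → q_m = 48.7385.
Social marginal benefit = demand + MEB = 200.26 - 0.65q.
Set SMB = MC: 200.26 - 0.65q = 28.19 + 2.60q → q* = 52.9446.
Gap = |48.7385 − 52.9446| = 4.2061.

4.21 units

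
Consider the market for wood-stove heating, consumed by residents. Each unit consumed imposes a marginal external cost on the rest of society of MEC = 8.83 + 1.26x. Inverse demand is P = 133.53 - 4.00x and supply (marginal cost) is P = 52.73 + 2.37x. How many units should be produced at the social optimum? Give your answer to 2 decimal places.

x* = 9.43

Social marginal benefit = demand − MEC = 124.70 - 5.26x.
Set SMB = MC: 124.70 - 5.26x = 52.73 + 2.37x → x* = 9.4325.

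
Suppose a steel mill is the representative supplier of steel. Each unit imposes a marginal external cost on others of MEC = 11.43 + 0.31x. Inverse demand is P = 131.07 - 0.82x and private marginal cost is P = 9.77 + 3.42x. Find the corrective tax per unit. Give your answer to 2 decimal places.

Social marginal cost = private MC + MEC = 21.20 + 3.73x.
Set SMC = demand: 21.20 + 3.73x = 131.07 - 0.82x → x* = 24.1473.
The Pigouvian tax equals MEC at x*: 11.43 + 0.31×24.1473 = 18.9157.

tax = 18.92 per unit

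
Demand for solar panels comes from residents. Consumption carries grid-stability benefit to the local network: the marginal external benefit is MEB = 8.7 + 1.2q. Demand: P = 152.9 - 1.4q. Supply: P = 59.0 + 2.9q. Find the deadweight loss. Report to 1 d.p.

Market equilibrium (private): 59.0 + 2.9q = 152.9 - 1.4q → q_m = 21.8372.
Social marginal benefit = demand + MEB = 161.6 - 0.2q.
Set SMB = MC: 161.6 - 0.2q = 59.0 + 2.9q → q* = 33.0968.
Between q* and q_m the wedge SMB − MC runs linearly from 0 to MEB(q_m), so the loss is a triangle.
DWL = ½ × 11.2596 × 34.9047 = 196.5065.

DWL = 196.5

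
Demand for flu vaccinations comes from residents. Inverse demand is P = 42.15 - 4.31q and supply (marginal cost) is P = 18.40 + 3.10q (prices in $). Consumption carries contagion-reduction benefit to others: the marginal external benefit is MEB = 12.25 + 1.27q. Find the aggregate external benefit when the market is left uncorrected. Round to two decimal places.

$45.79

Market equilibrium (private): 18.40 + 3.10q = 42.15 - 4.31q → q_m = 3.2051.
Total external benefit = ∫₀^{q_m} (12.25 + 1.27q) dq = 12.25×3.2051 + ½×1.27×3.2051² = 45.7856.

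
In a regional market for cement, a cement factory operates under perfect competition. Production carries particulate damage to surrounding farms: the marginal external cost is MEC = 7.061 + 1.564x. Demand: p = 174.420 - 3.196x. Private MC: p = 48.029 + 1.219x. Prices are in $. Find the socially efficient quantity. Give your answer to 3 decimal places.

x* = 19.958

Social marginal cost = private MC + MEC = 55.090 + 2.783x.
Set SMC = demand: 55.090 + 2.783x = 174.420 - 3.196x → x* = 19.9582.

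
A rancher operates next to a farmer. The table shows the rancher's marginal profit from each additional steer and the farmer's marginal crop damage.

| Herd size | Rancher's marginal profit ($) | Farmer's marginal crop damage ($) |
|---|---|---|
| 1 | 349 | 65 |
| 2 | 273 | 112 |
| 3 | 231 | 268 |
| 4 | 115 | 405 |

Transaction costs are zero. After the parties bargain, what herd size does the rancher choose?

2

Bargaining reaches the level where marginal profit last exceeds marginal crop damage.
That holds through level 2 (273 ≥ 112) but not at 3 (231 < 268).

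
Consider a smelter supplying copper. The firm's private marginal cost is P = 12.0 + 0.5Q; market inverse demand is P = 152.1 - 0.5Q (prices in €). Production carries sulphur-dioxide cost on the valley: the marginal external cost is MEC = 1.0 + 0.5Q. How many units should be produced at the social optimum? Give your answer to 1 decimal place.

Social marginal cost = private MC + MEC = 13.0 + Q.
Set SMC = demand: 13.0 + Q = 152.1 - 0.5Q → Q* = 92.7333.

Q* = 92.7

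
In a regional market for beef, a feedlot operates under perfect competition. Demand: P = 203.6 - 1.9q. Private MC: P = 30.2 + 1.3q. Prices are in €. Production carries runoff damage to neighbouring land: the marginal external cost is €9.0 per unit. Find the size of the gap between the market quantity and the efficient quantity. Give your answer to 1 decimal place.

Market equilibrium (private): 30.2 + 1.3q = 203.6 - 1.9q → q_m = 54.1875.
Social marginal cost = private MC + MEC = 39.2 + 1.3q.
Set SMC = demand: 39.2 + 1.3q = 203.6 - 1.9q → q* = 51.3750.
Gap = |54.1875 − 51.3750| = 2.8125.

2.8 units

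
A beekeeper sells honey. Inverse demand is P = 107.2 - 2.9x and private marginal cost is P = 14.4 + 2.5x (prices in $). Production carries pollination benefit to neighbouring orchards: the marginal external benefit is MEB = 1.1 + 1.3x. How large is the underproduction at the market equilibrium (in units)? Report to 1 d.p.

5.7 units

Market equilibrium (private): 14.4 + 2.5x = 107.2 - 2.9x → x_m = 17.1852.
Social marginal cost = private MC − MEB = 13.3 + 1.2x.
Set SMC = demand: 13.3 + 1.2x = 107.2 - 2.9x → x* = 22.9024.
Gap = |17.1852 − 22.9024| = 5.7172.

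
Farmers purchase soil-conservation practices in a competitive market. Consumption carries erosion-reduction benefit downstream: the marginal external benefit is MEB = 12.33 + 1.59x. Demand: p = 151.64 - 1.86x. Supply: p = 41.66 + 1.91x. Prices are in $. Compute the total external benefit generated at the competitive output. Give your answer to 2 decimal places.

$1036.26

Market equilibrium (private): 41.66 + 1.91x = 151.64 - 1.86x → x_m = 29.1724.
Total external benefit = ∫₀^{x_m} (12.33 + 1.59x) dx = 12.33×29.1724 + ½×1.59×29.1724² = 1036.2637.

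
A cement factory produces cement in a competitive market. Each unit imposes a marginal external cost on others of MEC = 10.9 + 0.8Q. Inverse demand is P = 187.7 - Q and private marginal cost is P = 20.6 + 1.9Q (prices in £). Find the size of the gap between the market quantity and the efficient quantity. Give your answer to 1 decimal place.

15.4 units

Market equilibrium (private): 20.6 + 1.9Q = 187.7 - Q → Q_m = 57.6207.
Social marginal cost = private MC + MEC = 31.5 + 2.7Q.
Set SMC = demand: 31.5 + 2.7Q = 187.7 - Q → Q* = 42.2162.
Gap = |57.6207 − 42.2162| = 15.4045.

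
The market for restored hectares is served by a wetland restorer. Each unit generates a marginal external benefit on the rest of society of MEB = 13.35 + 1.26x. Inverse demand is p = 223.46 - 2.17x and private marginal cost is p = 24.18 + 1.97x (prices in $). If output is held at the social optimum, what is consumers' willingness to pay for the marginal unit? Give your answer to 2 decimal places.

Social marginal cost = private MC − MEB = 10.83 + 0.71x.
Set SMC = demand: 10.83 + 0.71x = 223.46 - 2.17x → x* = 73.8299.
Consumer price on the demand curve at x*: 223.46 − 2.17×73.8299 = 63.2491.

P = $63.25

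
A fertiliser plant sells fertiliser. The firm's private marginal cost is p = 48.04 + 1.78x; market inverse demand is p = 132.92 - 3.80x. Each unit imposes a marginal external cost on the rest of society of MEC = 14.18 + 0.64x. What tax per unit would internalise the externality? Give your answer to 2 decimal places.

Social marginal cost = private MC + MEC = 62.22 + 2.42x.
Set SMC = demand: 62.22 + 2.42x = 132.92 - 3.80x → x* = 11.3666.
The Pigouvian tax equals MEC at x*: 14.18 + 0.64×11.3666 = 21.4546.

tax = 21.45 per unit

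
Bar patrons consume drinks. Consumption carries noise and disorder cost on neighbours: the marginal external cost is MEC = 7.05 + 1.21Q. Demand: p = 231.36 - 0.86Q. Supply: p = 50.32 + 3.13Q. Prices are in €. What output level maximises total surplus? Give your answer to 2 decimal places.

Q* = 33.46

Social marginal benefit = demand − MEC = 224.31 - 2.07Q.
Set SMB = MC: 224.31 - 2.07Q = 50.32 + 3.13Q → Q* = 33.4596.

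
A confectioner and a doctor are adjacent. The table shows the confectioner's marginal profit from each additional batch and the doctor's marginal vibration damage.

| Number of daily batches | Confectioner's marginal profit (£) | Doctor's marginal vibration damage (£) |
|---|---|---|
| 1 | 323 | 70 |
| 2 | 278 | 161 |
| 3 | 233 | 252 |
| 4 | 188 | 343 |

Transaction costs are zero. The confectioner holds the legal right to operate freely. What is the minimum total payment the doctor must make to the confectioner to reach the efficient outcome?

£421

Left alone the confectioner would choose level 4 (marginal profit stays positive).
Efficient level: k* = 2 (marginal profit ≥ marginal vibration damage through 2).
The doctor must at least cover the confectioner's forgone profit from cutting 4→2: 233 + 188 = 421.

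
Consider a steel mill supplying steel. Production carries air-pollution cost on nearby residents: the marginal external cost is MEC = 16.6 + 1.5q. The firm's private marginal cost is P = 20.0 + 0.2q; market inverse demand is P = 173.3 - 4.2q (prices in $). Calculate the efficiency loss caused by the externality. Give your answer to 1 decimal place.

DWL = $401.9

Market equilibrium (private): 20.0 + 0.2q = 173.3 - 4.2q → q_m = 34.8409.
Social marginal cost = private MC + MEC = 36.6 + 1.7q.
Set SMC = demand: 36.6 + 1.7q = 173.3 - 4.2q → q* = 23.1695.
Height of the DWL triangle at q_m is SMC(q_m) − demand(q_m) = MEC(q_m) = 68.8614.
DWL = ½ × 11.6714 × 68.8614 = 401.8545.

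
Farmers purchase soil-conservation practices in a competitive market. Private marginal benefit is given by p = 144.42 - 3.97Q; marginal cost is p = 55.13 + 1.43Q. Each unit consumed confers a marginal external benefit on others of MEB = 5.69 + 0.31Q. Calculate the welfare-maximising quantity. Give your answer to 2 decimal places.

Social marginal benefit = demand + MEB = 150.11 - 3.66Q.
Set SMB = MC: 150.11 - 3.66Q = 55.13 + 1.43Q → Q* = 18.6601.

Q* = 18.66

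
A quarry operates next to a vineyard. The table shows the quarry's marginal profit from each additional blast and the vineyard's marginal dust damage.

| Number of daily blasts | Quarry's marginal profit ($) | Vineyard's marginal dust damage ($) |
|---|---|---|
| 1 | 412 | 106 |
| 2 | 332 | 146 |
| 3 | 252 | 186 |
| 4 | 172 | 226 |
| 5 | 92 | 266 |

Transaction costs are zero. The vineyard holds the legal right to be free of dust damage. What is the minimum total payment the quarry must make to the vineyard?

$438

Efficient level: marginal profit ≥ marginal dust damage through level 3, so k* = 3.
With the vineyard holding the right, the quarry must at least compensate total damage at k*: 106 + 146 + 186 = 438.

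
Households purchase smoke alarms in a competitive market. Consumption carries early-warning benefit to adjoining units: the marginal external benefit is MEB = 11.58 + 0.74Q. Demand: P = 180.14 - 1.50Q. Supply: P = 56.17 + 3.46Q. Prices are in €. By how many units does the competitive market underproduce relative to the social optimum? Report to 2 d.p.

Market equilibrium (private): 56.17 + 3.46Q = 180.14 - 1.50Q → Q_m = 24.9940.
Social marginal benefit = demand + MEB = 191.72 - 0.76Q.
Set SMB = MC: 191.72 - 0.76Q = 56.17 + 3.46Q → Q* = 32.1209.
Gap = |24.9940 − 32.1209| = 7.1269.

7.13 units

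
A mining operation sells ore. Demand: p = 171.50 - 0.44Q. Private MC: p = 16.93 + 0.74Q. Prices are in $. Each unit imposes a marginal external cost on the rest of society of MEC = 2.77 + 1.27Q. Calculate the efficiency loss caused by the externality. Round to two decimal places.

DWL = $5837.69

Market equilibrium (private): 16.93 + 0.74Q = 171.50 - 0.44Q → Q_m = 130.9915.
Social marginal cost = private MC + MEC = 19.70 + 2.01Q.
Set SMC = demand: 19.70 + 2.01Q = 171.50 - 0.44Q → Q* = 61.9592.
The welfare-loss triangle has base |Q_m − Q*| and height MEC(Q_m) (the vertical gap between SMC and demand is zero at Q* and MEC at Q_m).
DWL = ½ × 69.0323 × 169.1292 = 5837.6888.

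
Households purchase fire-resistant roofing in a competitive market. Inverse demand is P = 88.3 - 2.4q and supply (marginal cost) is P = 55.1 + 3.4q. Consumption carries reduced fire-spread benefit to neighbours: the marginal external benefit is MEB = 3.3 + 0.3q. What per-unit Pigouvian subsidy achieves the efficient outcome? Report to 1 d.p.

subsidy = 5.3 per unit

Social marginal benefit = demand + MEB = 91.6 - 2.1q.
Set SMB = MC: 91.6 - 2.1q = 55.1 + 3.4q → q* = 6.6364.
The Pigouvian subsidy equals MEB at q*: 3.3 + 0.3×6.6364 = 5.2909.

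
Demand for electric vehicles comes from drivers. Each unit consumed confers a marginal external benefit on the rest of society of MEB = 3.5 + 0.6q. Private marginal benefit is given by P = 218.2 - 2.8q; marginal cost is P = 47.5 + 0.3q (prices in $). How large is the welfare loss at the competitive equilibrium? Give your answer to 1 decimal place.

Market equilibrium (private): 47.5 + 0.3q = 218.2 - 2.8q → q_m = 55.0645.
Social marginal benefit = demand + MEB = 221.7 - 2.2q.
Set SMB = MC: 221.7 - 2.2q = 47.5 + 0.3q → q* = 69.6800.
Between q* and q_m the wedge SMB − MC runs linearly from 0 to MEB(q_m), so the loss is a triangle.
DWL = ½ × 14.6155 × 36.5387 = 267.0157.

DWL = $267.0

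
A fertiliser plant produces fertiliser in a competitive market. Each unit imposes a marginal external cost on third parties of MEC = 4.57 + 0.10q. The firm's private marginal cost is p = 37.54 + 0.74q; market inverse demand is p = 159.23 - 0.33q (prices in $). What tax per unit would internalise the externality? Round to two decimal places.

Social marginal cost = private MC + MEC = 42.11 + 0.84q.
Set SMC = demand: 42.11 + 0.84q = 159.23 - 0.33q → q* = 100.1026.
The Pigouvian tax equals MEC at q*: 4.57 + 0.10×100.1026 = 14.5803.

tax = $14.58 per unit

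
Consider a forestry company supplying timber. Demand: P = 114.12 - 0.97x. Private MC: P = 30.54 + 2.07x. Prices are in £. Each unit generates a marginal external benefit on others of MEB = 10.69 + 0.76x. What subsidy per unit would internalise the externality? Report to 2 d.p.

subsidy = £42.11 per unit

Social marginal cost = private MC − MEB = 19.85 + 1.31x.
Set SMC = demand: 19.85 + 1.31x = 114.12 - 0.97x → x* = 41.3465.
The Pigouvian subsidy equals MEB at x*: 10.69 + 0.76×41.3465 = 42.1133.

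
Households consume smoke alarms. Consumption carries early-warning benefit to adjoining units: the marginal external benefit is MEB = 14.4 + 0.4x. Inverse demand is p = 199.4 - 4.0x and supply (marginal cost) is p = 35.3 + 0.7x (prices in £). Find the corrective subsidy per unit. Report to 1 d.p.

Social marginal benefit = demand + MEB = 213.8 - 3.6x.
Set SMB = MC: 213.8 - 3.6x = 35.3 + 0.7x → x* = 41.5116.
The Pigouvian subsidy equals MEB at x*: 14.4 + 0.4×41.5116 = 31.0046.

subsidy = £31.0 per unit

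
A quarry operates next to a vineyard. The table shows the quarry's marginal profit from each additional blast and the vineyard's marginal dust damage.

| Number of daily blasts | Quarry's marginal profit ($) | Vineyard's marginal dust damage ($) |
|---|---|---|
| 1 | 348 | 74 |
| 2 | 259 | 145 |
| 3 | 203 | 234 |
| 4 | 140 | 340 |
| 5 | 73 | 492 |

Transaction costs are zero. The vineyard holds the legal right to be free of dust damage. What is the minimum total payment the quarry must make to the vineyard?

$219

Efficient level: marginal profit ≥ marginal dust damage through level 2, so k* = 2.
With the vineyard holding the right, the quarry must at least compensate total damage at k*: 74 + 145 = 219.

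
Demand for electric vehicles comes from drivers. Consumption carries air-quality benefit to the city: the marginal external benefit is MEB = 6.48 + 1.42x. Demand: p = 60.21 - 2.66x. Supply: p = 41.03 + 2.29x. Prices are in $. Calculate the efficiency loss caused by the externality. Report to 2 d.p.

DWL = $20.34

Market equilibrium (private): 41.03 + 2.29x = 60.21 - 2.66x → x_m = 3.8747.
Social marginal benefit = demand + MEB = 66.69 - 1.24x.
Set SMB = MC: 66.69 - 1.24x = 41.03 + 2.29x → x* = 7.2691.
The welfare-loss triangle has base |x_m − x*| and height MEB(x_m) (the vertical gap between SMB and MC is zero at x* and MEB at x_m).
DWL = ½ × 3.3944 × 11.9821 = 20.3360.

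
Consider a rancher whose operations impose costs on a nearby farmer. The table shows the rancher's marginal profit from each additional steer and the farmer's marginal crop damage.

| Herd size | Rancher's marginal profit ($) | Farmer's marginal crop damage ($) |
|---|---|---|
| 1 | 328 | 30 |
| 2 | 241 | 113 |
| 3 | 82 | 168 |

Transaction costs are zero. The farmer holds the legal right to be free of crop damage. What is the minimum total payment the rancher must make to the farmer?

Efficient level: marginal profit ≥ marginal crop damage through level 2, so k* = 2.
With the farmer holding the right, the rancher must at least compensate total damage at k*: 30 + 113 = 143.

$143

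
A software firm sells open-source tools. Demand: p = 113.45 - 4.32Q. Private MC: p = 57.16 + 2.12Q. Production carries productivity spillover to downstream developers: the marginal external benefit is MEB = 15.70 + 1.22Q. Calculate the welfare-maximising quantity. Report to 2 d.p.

Social marginal cost = private MC − MEB = 41.46 + 0.90Q.
Set SMC = demand: 41.46 + 0.90Q = 113.45 - 4.32Q → Q* = 13.7912.

Q* = 13.79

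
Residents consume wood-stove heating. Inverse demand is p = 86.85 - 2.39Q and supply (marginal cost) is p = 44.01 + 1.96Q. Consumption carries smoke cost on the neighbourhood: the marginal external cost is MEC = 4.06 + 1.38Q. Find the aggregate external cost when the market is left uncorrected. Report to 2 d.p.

106.91

Market equilibrium (private): 44.01 + 1.96Q = 86.85 - 2.39Q → Q_m = 9.8483.
Total external cost = ∫₀^{Q_m} (4.06 + 1.38Q) dQ = 4.06×9.8483 + ½×1.38×9.8483² = 106.9065.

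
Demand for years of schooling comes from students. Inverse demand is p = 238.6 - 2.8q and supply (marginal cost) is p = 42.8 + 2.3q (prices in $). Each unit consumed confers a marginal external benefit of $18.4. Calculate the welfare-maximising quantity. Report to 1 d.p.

Social marginal benefit = demand + MEB = 257.0 - 2.8q.
Set SMB = MC: 257.0 - 2.8q = 42.8 + 2.3q → q* = 42.0000.

q* = 42.0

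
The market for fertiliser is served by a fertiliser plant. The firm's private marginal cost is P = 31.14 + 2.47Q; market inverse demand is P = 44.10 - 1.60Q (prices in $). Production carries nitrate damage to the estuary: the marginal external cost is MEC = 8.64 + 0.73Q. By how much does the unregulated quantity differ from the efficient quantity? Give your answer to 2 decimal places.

2.28 units

Market equilibrium (private): 31.14 + 2.47Q = 44.10 - 1.60Q → Q_m = 3.1843.
Social marginal cost = private MC + MEC = 39.78 + 3.20Q.
Set SMC = demand: 39.78 + 3.20Q = 44.10 - 1.60Q → Q* = 0.9000.
Gap = |3.1843 − 0.9000| = 2.2843.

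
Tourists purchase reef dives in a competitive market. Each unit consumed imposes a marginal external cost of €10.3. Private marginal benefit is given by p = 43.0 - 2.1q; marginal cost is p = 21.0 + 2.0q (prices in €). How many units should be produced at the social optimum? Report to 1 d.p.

q* = 2.9

Social marginal benefit = demand − MEC = 32.7 - 2.1q.
Set SMB = MC: 32.7 - 2.1q = 21.0 + 2.0q → q* = 2.8537.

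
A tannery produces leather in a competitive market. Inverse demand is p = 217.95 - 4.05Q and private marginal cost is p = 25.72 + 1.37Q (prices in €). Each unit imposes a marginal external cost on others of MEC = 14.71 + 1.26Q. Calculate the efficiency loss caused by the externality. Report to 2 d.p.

Market equilibrium (private): 25.72 + 1.37Q = 217.95 - 4.05Q → Q_m = 35.4668.
Social marginal cost = private MC + MEC = 40.43 + 2.63Q.
Set SMC = demand: 40.43 + 2.63Q = 217.95 - 4.05Q → Q* = 26.5749.
Height of the DWL triangle at Q_m is SMC(Q_m) − demand(Q_m) = MEC(Q_m) = 59.3982.
DWL = ½ × 8.8919 × 59.3982 = 264.0814.

DWL = €264.08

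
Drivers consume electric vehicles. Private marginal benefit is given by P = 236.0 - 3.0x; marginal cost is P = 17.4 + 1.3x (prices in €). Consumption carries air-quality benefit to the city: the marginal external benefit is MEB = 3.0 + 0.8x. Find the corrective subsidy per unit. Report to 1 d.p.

Social marginal benefit = demand + MEB = 239.0 - 2.2x.
Set SMB = MC: 239.0 - 2.2x = 17.4 + 1.3x → x* = 63.3143.
The Pigouvian subsidy equals MEB at x*: 3.0 + 0.8×63.3143 = 53.6514.

subsidy = €53.7 per unit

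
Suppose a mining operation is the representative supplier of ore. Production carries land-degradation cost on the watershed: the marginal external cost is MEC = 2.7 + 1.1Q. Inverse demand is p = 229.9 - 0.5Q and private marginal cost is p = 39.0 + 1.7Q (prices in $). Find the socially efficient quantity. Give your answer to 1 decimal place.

Q* = 57.0

Social marginal cost = private MC + MEC = 41.7 + 2.8Q.
Set SMC = demand: 41.7 + 2.8Q = 229.9 - 0.5Q → Q* = 57.0303.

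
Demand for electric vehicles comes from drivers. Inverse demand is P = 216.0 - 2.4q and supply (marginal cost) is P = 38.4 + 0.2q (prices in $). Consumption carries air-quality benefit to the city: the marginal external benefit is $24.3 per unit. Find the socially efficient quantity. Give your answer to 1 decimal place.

Social marginal benefit = demand + MEB = 240.3 - 2.4q.
Set SMB = MC: 240.3 - 2.4q = 38.4 + 0.2q → q* = 77.6538.

q* = 77.7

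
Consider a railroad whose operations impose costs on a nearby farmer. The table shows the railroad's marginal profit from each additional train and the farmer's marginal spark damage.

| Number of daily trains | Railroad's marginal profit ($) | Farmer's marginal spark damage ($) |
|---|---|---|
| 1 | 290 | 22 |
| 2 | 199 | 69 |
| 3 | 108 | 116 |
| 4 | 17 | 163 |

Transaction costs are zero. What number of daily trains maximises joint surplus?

Bargaining reaches the level where marginal profit last exceeds marginal spark damage.
That holds through level 2 (199 ≥ 69) but not at 3 (108 < 116).

2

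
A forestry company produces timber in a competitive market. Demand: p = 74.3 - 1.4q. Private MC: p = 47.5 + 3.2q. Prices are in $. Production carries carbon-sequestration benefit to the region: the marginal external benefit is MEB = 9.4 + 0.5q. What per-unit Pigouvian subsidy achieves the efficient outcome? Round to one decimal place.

subsidy = $13.8 per unit

Social marginal cost = private MC − MEB = 38.1 + 2.7q.
Set SMC = demand: 38.1 + 2.7q = 74.3 - 1.4q → q* = 8.8293.
The Pigouvian subsidy equals MEB at q*: 9.4 + 0.5×8.8293 = 13.8147.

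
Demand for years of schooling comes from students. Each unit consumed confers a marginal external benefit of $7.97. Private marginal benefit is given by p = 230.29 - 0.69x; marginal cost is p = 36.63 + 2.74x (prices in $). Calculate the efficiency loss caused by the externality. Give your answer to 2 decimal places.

Market equilibrium (private): 36.63 + 2.74x = 230.29 - 0.69x → x_m = 56.4606.
Social marginal benefit = demand + MEB = 238.26 - 0.69x.
Set SMB = MC: 238.26 - 0.69x = 36.63 + 2.74x → x* = 58.7843.
The loss is the area between SMB and MC from x* to x_m; with linear curves that's a triangle of height MEB(x_m).
DWL = ½ × 2.3237 × 7.9700 = 9.2599.

DWL = $9.26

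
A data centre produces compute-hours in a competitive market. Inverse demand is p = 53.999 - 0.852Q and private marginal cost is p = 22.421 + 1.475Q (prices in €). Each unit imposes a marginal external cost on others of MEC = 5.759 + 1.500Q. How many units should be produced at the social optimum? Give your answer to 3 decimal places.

Social marginal cost = private MC + MEC = 28.180 + 2.975Q.
Set SMC = demand: 28.180 + 2.975Q = 53.999 - 0.852Q → Q* = 6.7465.

Q* = 6.747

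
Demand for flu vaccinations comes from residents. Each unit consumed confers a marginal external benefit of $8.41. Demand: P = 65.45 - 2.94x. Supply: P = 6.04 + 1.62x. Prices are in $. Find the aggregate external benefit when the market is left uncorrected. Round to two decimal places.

Market equilibrium (private): 6.04 + 1.62x = 65.45 - 2.94x → x_m = 13.0285.
Total external benefit = MEB × x_m = 8.41 × 13.0285 = 109.5697.

$109.57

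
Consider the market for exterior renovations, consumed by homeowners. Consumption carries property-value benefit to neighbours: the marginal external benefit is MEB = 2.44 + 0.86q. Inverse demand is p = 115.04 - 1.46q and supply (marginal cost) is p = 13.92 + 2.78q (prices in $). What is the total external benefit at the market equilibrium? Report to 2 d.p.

Market equilibrium (private): 13.92 + 2.78q = 115.04 - 1.46q → q_m = 23.8491.
Total external benefit = ∫₀^{q_m} (2.44 + 0.86q) dq = 2.44×23.8491 + ½×0.86×23.8491² = 302.7670.

$302.77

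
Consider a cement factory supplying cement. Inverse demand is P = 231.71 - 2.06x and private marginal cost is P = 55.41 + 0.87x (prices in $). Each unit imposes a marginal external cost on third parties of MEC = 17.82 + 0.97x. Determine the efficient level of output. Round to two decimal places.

x* = 40.64

Social marginal cost = private MC + MEC = 73.23 + 1.84x.
Set SMC = demand: 73.23 + 1.84x = 231.71 - 2.06x → x* = 40.6359.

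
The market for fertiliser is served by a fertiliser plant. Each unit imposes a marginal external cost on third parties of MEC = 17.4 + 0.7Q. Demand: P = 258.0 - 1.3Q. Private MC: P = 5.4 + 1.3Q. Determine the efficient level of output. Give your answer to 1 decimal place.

Q* = 71.3

Social marginal cost = private MC + MEC = 22.8 + 2.0Q.
Set SMC = demand: 22.8 + 2.0Q = 258.0 - 1.3Q → Q* = 71.2727.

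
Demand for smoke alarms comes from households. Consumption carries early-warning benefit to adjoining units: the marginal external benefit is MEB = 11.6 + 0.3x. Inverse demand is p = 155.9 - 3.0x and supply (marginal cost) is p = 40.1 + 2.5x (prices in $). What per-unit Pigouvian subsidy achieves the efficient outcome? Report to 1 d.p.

Social marginal benefit = demand + MEB = 167.5 - 2.7x.
Set SMB = MC: 167.5 - 2.7x = 40.1 + 2.5x → x* = 24.5000.
The Pigouvian subsidy equals MEB at x*: 11.6 + 0.3×24.5000 = 18.9500.

subsidy = $19.0 per unit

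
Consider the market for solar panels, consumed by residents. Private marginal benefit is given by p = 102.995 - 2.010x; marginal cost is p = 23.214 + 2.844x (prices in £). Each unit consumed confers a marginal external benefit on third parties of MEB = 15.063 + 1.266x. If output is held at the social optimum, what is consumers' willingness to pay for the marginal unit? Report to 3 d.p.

Social marginal benefit = demand + MEB = 118.058 - 0.744x.
Set SMB = MC: 118.058 - 0.744x = 23.214 + 2.844x → x* = 26.4337.
Consumer price on the demand curve at x*: 102.995 − 2.010×26.4337 = 49.8633.

P = £49.863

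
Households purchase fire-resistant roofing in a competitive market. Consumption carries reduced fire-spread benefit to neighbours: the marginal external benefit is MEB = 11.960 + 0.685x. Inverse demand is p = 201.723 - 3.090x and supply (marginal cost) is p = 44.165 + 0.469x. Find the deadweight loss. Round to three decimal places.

DWL = 311.071

Market equilibrium (private): 44.165 + 0.469x = 201.723 - 3.090x → x_m = 44.2703.
Social marginal benefit = demand + MEB = 213.683 - 2.405x.
Set SMB = MC: 213.683 - 2.405x = 44.165 + 0.469x → x* = 58.9833.
The loss is the area between SMB and MC from x* to x_m; with linear curves that's a triangle of height MEB(x_m).
DWL = ½ × 14.7130 × 42.2852 = 311.0711.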